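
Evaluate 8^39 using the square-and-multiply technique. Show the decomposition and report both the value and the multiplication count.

Computing 8^39 by squaring (build up from 8^1; each line after the first costs one multiplication):

8^1 = 8
8^2 = (8^1)^2 = 8^2 = 64
8^4 = (8^2)^2 = 64^2 = 4096
8^8 = (8^4)^2 = 4096^2 = 16777216
8^9 = 8 * 8^8 = 8 * 16777216 = 134217728
8^18 = (8^9)^2 = 134217728^2 = 18014398509481984
8^19 = 8 * 8^18 = 8 * 18014398509481984 = 144115188075855872
8^38 = (8^19)^2 = 144115188075855872^2 = 20769187434139310514121985316880384
8^39 = 8 * 8^38 = 8 * 20769187434139310514121985316880384 = 166153499473114484112975882535043072

Result: 166153499473114484112975882535043072
Multiplications needed: 8 (8 lines after 8^1)

8^39 = 166153499473114484112975882535043072. Using exponentiation by squaring, this requires 8 multiplications. The key idea: if the exponent is even, square the half-power; if odd, multiply by the base once.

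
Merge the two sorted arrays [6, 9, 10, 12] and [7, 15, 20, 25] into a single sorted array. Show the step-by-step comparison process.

Merging process:

Compare 6 vs 7: take 6 from left. Merged: [6]
Compare 9 vs 7: take 7 from right. Merged: [6, 7]
Compare 9 vs 15: take 9 from left. Merged: [6, 7, 9]
Compare 10 vs 15: take 10 from left. Merged: [6, 7, 9, 10]
Compare 12 vs 15: take 12 from left. Merged: [6, 7, 9, 10, 12]
Append remaining from right: [15, 20, 25]. Merged: [6, 7, 9, 10, 12, 15, 20, 25]

Final merged array: [6, 7, 9, 10, 12, 15, 20, 25]
Total comparisons: 5

The merged array is [6, 7, 9, 10, 12, 15, 20, 25], requiring 5 comparisons. The merge step runs in O(n) time where n is the total number of elements.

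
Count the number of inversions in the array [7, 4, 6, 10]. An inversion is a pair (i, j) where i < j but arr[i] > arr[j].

Finding inversions in [7, 4, 6, 10]:

(0, 1): arr[0]=7 > arr[1]=4
(0, 2): arr[0]=7 > arr[2]=6

Total inversions: 2

The array has 2 inversion(s): (0,1), (0,2). Each pair (i,j) satisfies i < j and arr[i] > arr[j].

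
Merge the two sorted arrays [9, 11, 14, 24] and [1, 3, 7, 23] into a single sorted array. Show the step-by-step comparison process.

Merging process:

Compare 9 vs 1: take 1 from right. Merged: [1]
Compare 9 vs 3: take 3 from right. Merged: [1, 3]
Compare 9 vs 7: take 7 from right. Merged: [1, 3, 7]
Compare 9 vs 23: take 9 from left. Merged: [1, 3, 7, 9]
Compare 11 vs 23: take 11 from left. Merged: [1, 3, 7, 9, 11]
Compare 14 vs 23: take 14 from left. Merged: [1, 3, 7, 9, 11, 14]
Compare 24 vs 23: take 23 from right. Merged: [1, 3, 7, 9, 11, 14, 23]
Append remaining from left: [24]. Merged: [1, 3, 7, 9, 11, 14, 23, 24]

Final merged array: [1, 3, 7, 9, 11, 14, 23, 24]
Total comparisons: 7

The merged array is [1, 3, 7, 9, 11, 14, 23, 24], requiring 7 comparisons. The merge step runs in O(n) time where n is the total number of elements.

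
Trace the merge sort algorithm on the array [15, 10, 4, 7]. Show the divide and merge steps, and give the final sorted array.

Merge sort trace:

Split: [15, 10, 4, 7] -> [15, 10] and [4, 7]
  Split: [15, 10] -> [15] and [10]
  Merge: [15] + [10] -> [10, 15]
  Split: [4, 7] -> [4] and [7]
  Merge: [4] + [7] -> [4, 7]
Merge: [10, 15] + [4, 7] -> [4, 7, 10, 15]

Final sorted array: [4, 7, 10, 15]

The merge sort proceeds by recursively splitting the array and merging sorted halves.
After all merges, the sorted array is [4, 7, 10, 15].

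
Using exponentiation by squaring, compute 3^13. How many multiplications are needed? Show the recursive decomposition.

Computing 3^13 by squaring (build up from 3^1; each line after the first costs one multiplication):

3^1 = 3
3^2 = (3^1)^2 = 3^2 = 9
3^3 = 3 * 3^2 = 3 * 9 = 27
3^6 = (3^3)^2 = 27^2 = 729
3^12 = (3^6)^2 = 729^2 = 531441
3^13 = 3 * 3^12 = 3 * 531441 = 1594323

Result: 1594323
Multiplications needed: 5 (5 lines after 3^1)

3^13 = 1594323. Using exponentiation by squaring, this requires 5 multiplications. The key idea: if the exponent is even, square the half-power; if odd, multiply by the base once.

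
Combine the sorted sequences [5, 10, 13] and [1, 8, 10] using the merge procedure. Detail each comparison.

Merging process:

Compare 5 vs 1: take 1 from right. Merged: [1]
Compare 5 vs 8: take 5 from left. Merged: [1, 5]
Compare 10 vs 8: take 8 from right. Merged: [1, 5, 8]
Compare 10 vs 10: take 10 from left. Merged: [1, 5, 8, 10]
Compare 13 vs 10: take 10 from right. Merged: [1, 5, 8, 10, 10]
Append remaining from left: [13]. Merged: [1, 5, 8, 10, 10, 13]

Final merged array: [1, 5, 8, 10, 10, 13]
Total comparisons: 5

The merged array is [1, 5, 8, 10, 10, 13], requiring 5 comparisons. The merge step runs in O(n) time where n is the total number of elements.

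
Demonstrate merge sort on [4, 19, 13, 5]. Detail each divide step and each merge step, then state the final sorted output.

Merge sort trace:

Split: [4, 19, 13, 5] -> [4, 19] and [13, 5]
  Split: [4, 19] -> [4] and [19]
  Merge: [4] + [19] -> [4, 19]
  Split: [13, 5] -> [13] and [5]
  Merge: [13] + [5] -> [5, 13]
Merge: [4, 19] + [5, 13] -> [4, 5, 13, 19]

Final sorted array: [4, 5, 13, 19]

The merge sort proceeds by recursively splitting the array and merging sorted halves.
After all merges, the sorted array is [4, 5, 13, 19].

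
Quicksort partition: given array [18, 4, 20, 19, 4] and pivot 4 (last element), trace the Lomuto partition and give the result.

Lomuto partition with pivot = 4:

Initial array: [18, 4, 20, 19, 4]

arr[0]=18 > 4: no swap
arr[1]=4 <= 4: swap with position 0, array becomes [4, 18, 20, 19, 4]
arr[2]=20 > 4: no swap
arr[3]=19 > 4: no swap

Place pivot at position 1: [4, 4, 20, 19, 18]
Pivot position: 1

After partitioning with pivot 4, the array becomes [4, 4, 20, 19, 18]. The pivot is placed at index 1. All elements to the left of the pivot are <= 4, and all elements to the right are > 4.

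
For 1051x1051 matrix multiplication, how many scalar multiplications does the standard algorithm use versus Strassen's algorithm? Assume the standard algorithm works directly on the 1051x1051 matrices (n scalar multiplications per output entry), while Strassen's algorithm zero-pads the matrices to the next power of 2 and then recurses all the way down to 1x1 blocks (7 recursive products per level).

Matrix multiplication for 1051x1051 matrices:

Strassen's algorithm requires power-of-2 dimensions. Pad 1051x1051 to 2048x2048 (next power of 2).

Standard algorithm: 1051^3 = 1160935651 multiplications
Strassen's algorithm: 7^(log2(2048)) = 7^11 = 1977326743 multiplications
Difference: 1160935651 - 1977326743 = -816391092 (Strassen uses MORE here due to padding overhead — for small or just-over-power-of-2 n, padding can outweigh the per-level savings)

Standard: 1160935651 multiplications (1051^3). Strassen: 1977326743 multiplications (7^11, after padding to 2048x2048). Strassen reduces 8 recursive multiplications to 7 at each level.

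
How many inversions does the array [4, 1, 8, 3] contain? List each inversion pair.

Finding inversions in [4, 1, 8, 3]:

(0, 1): arr[0]=4 > arr[1]=1
(0, 3): arr[0]=4 > arr[3]=3
(2, 3): arr[2]=8 > arr[3]=3

Total inversions: 3

The array has 3 inversion(s): (0,1), (0,3), (2,3). Each pair (i,j) satisfies i < j and arr[i] > arr[j].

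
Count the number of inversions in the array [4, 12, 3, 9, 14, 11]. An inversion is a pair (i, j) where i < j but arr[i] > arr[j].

Finding inversions in [4, 12, 3, 9, 14, 11]:

(0, 2): arr[0]=4 > arr[2]=3
(1, 2): arr[1]=12 > arr[2]=3
(1, 3): arr[1]=12 > arr[3]=9
(1, 5): arr[1]=12 > arr[5]=11
(4, 5): arr[4]=14 > arr[5]=11

Total inversions: 5

The array has 5 inversion(s): (0,2), (1,2), (1,3), (1,5), (4,5). Each pair (i,j) satisfies i < j and arr[i] > arr[j].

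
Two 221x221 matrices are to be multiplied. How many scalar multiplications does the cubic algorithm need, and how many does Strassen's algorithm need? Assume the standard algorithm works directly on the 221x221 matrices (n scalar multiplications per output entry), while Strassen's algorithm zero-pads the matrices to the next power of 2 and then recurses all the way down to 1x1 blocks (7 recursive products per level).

Matrix multiplication for 221x221 matrices:

Strassen's algorithm requires power-of-2 dimensions. Pad 221x221 to 256x256 (next power of 2).

Standard algorithm: 221^3 = 10793861 multiplications
Strassen's algorithm: 7^(log2(256)) = 7^8 = 5764801 multiplications
Savings: 10793861 - 5764801 = 5029060 multiplications

Standard: 10793861 multiplications (221^3). Strassen: 5764801 multiplications (7^8, after padding to 256x256). Strassen reduces 8 recursive multiplications to 7 at each level.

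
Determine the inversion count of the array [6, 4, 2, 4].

Finding inversions in [6, 4, 2, 4]:

(0, 1): arr[0]=6 > arr[1]=4
(0, 2): arr[0]=6 > arr[2]=2
(0, 3): arr[0]=6 > arr[3]=4
(1, 2): arr[1]=4 > arr[2]=2

Total inversions: 4

The array has 4 inversion(s): (0,1), (0,2), (0,3), (1,2). Each pair (i,j) satisfies i < j and arr[i] > arr[j].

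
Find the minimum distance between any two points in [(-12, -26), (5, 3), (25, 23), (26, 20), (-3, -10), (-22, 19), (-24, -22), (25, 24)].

Computing all pairwise distances among 8 points:

d((-12, -26), (5, 3)) = 33.6155
d((-12, -26), (25, 23)) = 61.4003
d((-12, -26), (26, 20)) = 59.6657
d((-12, -26), (-3, -10)) = 18.3576
d((-12, -26), (-22, 19)) = 46.0977
d((-12, -26), (-24, -22)) = 12.6491
d((-12, -26), (25, 24)) = 62.2013
d((5, 3), (25, 23)) = 28.2843
d((5, 3), (26, 20)) = 27.0185
d((5, 3), (-3, -10)) = 15.2643
d((5, 3), (-22, 19)) = 31.3847
d((5, 3), (-24, -22)) = 38.2884
d((5, 3), (25, 24)) = 29.0
d((25, 23), (26, 20)) = 3.1623
d((25, 23), (-3, -10)) = 43.2782
d((25, 23), (-22, 19)) = 47.1699
d((25, 23), (-24, -22)) = 66.5282
d((25, 23), (25, 24)) = 1.0 <-- minimum
d((26, 20), (-3, -10)) = 41.7253
d((26, 20), (-22, 19)) = 48.0104
d((26, 20), (-24, -22)) = 65.2993
d((26, 20), (25, 24)) = 4.1231
d((-3, -10), (-22, 19)) = 34.6699
d((-3, -10), (-24, -22)) = 24.1868
d((-3, -10), (25, 24)) = 44.0454
d((-22, 19), (-24, -22)) = 41.0488
d((-22, 19), (25, 24)) = 47.2652
d((-24, -22), (25, 24)) = 67.2086

Closest pair: (25, 23) and (25, 24) with distance 1.0

The closest pair is (25, 23) and (25, 24) with Euclidean distance 1.0. For 8 points, brute-force pairwise comparison is shown above. For large n, the divide-and-conquer algorithm (sort by x, recurse on halves, check the dividing strip) achieves O(n log n).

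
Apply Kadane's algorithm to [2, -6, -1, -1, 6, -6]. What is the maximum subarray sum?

Using Kadane's algorithm on [2, -6, -1, -1, 6, -6]:

Scanning through the array:
Position 1 (value -6): max_ending_here = -4, max_so_far = 2
Position 2 (value -1): max_ending_here = -1, max_so_far = 2
Position 3 (value -1): max_ending_here = -1, max_so_far = 2
Position 4 (value 6): max_ending_here = 6, max_so_far = 6
Position 5 (value -6): max_ending_here = 0, max_so_far = 6

Maximum subarray: [6]
Maximum sum: 6

The maximum subarray is [6] with sum 6. This subarray runs from index 4 to index 4.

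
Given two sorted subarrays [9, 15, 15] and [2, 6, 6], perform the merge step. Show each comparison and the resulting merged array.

Merging process:

Compare 9 vs 2: take 2 from right. Merged: [2]
Compare 9 vs 6: take 6 from right. Merged: [2, 6]
Compare 9 vs 6: take 6 from right. Merged: [2, 6, 6]
Append remaining from left: [9, 15, 15]. Merged: [2, 6, 6, 9, 15, 15]

Final merged array: [2, 6, 6, 9, 15, 15]
Total comparisons: 3

The merged array is [2, 6, 6, 9, 15, 15], requiring 3 comparisons. The merge step runs in O(n) time where n is the total number of elements.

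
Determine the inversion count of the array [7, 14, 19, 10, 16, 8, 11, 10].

Finding inversions in [7, 14, 19, 10, 16, 8, 11, 10]:

(1, 3): arr[1]=14 > arr[3]=10
(1, 5): arr[1]=14 > arr[5]=8
(1, 6): arr[1]=14 > arr[6]=11
(1, 7): arr[1]=14 > arr[7]=10
(2, 3): arr[2]=19 > arr[3]=10
(2, 4): arr[2]=19 > arr[4]=16
(2, 5): arr[2]=19 > arr[5]=8
(2, 6): arr[2]=19 > arr[6]=11
(2, 7): arr[2]=19 > arr[7]=10
(3, 5): arr[3]=10 > arr[5]=8
(4, 5): arr[4]=16 > arr[5]=8
(4, 6): arr[4]=16 > arr[6]=11
(4, 7): arr[4]=16 > arr[7]=10
(6, 7): arr[6]=11 > arr[7]=10

Total inversions: 14

The array has 14 inversion(s): (1,3), (1,5), (1,6), (1,7), (2,3), (2,4), (2,5), (2,6), (2,7), (3,5), (4,5), (4,6), (4,7), (6,7). Each pair (i,j) satisfies i < j and arr[i] > arr[j].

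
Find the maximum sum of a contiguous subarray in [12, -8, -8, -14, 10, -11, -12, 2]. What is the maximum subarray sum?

Using Kadane's algorithm on [12, -8, -8, -14, 10, -11, -12, 2]:

Scanning through the array:
Position 1 (value -8): max_ending_here = 4, max_so_far = 12
Position 2 (value -8): max_ending_here = -4, max_so_far = 12
Position 3 (value -14): max_ending_here = -14, max_so_far = 12
Position 4 (value 10): max_ending_here = 10, max_so_far = 12
Position 5 (value -11): max_ending_here = -1, max_so_far = 12
Position 6 (value -12): max_ending_here = -12, max_so_far = 12
Position 7 (value 2): max_ending_here = 2, max_so_far = 12

Maximum subarray: [12]
Maximum sum: 12

The maximum subarray is [12] with sum 12. This subarray runs from index 0 to index 0.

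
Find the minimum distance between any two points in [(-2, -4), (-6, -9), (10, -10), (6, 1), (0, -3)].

Computing all pairwise distances among 5 points:

d((-2, -4), (-6, -9)) = 6.4031
d((-2, -4), (10, -10)) = 13.4164
d((-2, -4), (6, 1)) = 9.434
d((-2, -4), (0, -3)) = 2.2361 <-- minimum
d((-6, -9), (10, -10)) = 16.0312
d((-6, -9), (6, 1)) = 15.6205
d((-6, -9), (0, -3)) = 8.4853
d((10, -10), (6, 1)) = 11.7047
d((10, -10), (0, -3)) = 12.2066
d((6, 1), (0, -3)) = 7.2111

Closest pair: (-2, -4) and (0, -3) with distance 2.2361

The closest pair is (-2, -4) and (0, -3) with Euclidean distance 2.2361. For 5 points, brute-force pairwise comparison is shown above. For large n, the divide-and-conquer algorithm (sort by x, recurse on halves, check the dividing strip) achieves O(n log n).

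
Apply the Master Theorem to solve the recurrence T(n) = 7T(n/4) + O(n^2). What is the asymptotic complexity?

Master Theorem for T(n) = 7T(n/4) + O(n^2):

a = 7, b = 4, c = 2
log_b(a) = log_4(7) = 1.4037

Case 3: c = 2 > log_4(7) = 1.4037
T(n) = O(n^2) = O(n^2)

For T(n) = 7T(n/4) + O(n^2): log_4(7) = 1.4037. This is Case 3 of the Master Theorem (c > log_b(a), work dominated by root), giving O(n^2).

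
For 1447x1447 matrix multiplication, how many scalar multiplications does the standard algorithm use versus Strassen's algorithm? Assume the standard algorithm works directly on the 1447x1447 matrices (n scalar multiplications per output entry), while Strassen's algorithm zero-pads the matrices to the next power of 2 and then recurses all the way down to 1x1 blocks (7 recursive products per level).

Matrix multiplication for 1447x1447 matrices:

Strassen's algorithm requires power-of-2 dimensions. Pad 1447x1447 to 2048x2048 (next power of 2).

Standard algorithm: 1447^3 = 3029741623 multiplications
Strassen's algorithm: 7^(log2(2048)) = 7^11 = 1977326743 multiplications
Savings: 3029741623 - 1977326743 = 1052414880 multiplications

Standard: 3029741623 multiplications (1447^3). Strassen: 1977326743 multiplications (7^11, after padding to 2048x2048). Strassen reduces 8 recursive multiplications to 7 at each level.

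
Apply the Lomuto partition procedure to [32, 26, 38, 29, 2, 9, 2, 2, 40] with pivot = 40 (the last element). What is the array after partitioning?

Lomuto partition with pivot = 40:

Initial array: [32, 26, 38, 29, 2, 9, 2, 2, 40]

arr[0]=32 <= 40: swap with position 0, array becomes [32, 26, 38, 29, 2, 9, 2, 2, 40]
arr[1]=26 <= 40: swap with position 1, array becomes [32, 26, 38, 29, 2, 9, 2, 2, 40]
arr[2]=38 <= 40: swap with position 2, array becomes [32, 26, 38, 29, 2, 9, 2, 2, 40]
arr[3]=29 <= 40: swap with position 3, array becomes [32, 26, 38, 29, 2, 9, 2, 2, 40]
arr[4]=2 <= 40: swap with position 4, array becomes [32, 26, 38, 29, 2, 9, 2, 2, 40]
arr[5]=9 <= 40: swap with position 5, array becomes [32, 26, 38, 29, 2, 9, 2, 2, 40]
arr[6]=2 <= 40: swap with position 6, array becomes [32, 26, 38, 29, 2, 9, 2, 2, 40]
arr[7]=2 <= 40: swap with position 7, array becomes [32, 26, 38, 29, 2, 9, 2, 2, 40]

Place pivot at position 8: [32, 26, 38, 29, 2, 9, 2, 2, 40]
Pivot position: 8

After partitioning with pivot 40, the array becomes [32, 26, 38, 29, 2, 9, 2, 2, 40]. The pivot is placed at index 8. All elements to the left of the pivot are <= 40, and all elements to the right are > 40.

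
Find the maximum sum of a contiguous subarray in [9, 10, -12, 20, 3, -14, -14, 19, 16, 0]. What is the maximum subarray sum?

Using Kadane's algorithm on [9, 10, -12, 20, 3, -14, -14, 19, 16, 0]:

Scanning through the array:
Position 1 (value 10): max_ending_here = 19, max_so_far = 19
Position 2 (value -12): max_ending_here = 7, max_so_far = 19
Position 3 (value 20): max_ending_here = 27, max_so_far = 27
Position 4 (value 3): max_ending_here = 30, max_so_far = 30
Position 5 (value -14): max_ending_here = 16, max_so_far = 30
Position 6 (value -14): max_ending_here = 2, max_so_far = 30
Position 7 (value 19): max_ending_here = 21, max_so_far = 30
Position 8 (value 16): max_ending_here = 37, max_so_far = 37
Position 9 (value 0): max_ending_here = 37, max_so_far = 37

Maximum subarray: [9, 10, -12, 20, 3, -14, -14, 19, 16]
Maximum sum: 37

The maximum subarray is [9, 10, -12, 20, 3, -14, -14, 19, 16] with sum 37. This subarray runs from index 0 to index 8.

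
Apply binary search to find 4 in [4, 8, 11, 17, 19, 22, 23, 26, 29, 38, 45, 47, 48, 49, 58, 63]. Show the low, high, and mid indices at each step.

Binary search for 4 in [4, 8, 11, 17, 19, 22, 23, 26, 29, 38, 45, 47, 48, 49, 58, 63]:

lo=0, hi=15, mid=7, arr[mid]=26 -> 26 > 4, search left half
lo=0, hi=6, mid=3, arr[mid]=17 -> 17 > 4, search left half
lo=0, hi=2, mid=1, arr[mid]=8 -> 8 > 4, search left half
lo=0, hi=0, mid=0, arr[mid]=4 -> Found target at index 0!

Binary search finds 4 at index 0 after 4 comparisons. The search repeatedly halves the search space by comparing with the middle element.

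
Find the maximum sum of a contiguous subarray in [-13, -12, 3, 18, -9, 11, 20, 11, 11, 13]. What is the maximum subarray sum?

Using Kadane's algorithm on [-13, -12, 3, 18, -9, 11, 20, 11, 11, 13]:

Scanning through the array:
Position 1 (value -12): max_ending_here = -12, max_so_far = -12
Position 2 (value 3): max_ending_here = 3, max_so_far = 3
Position 3 (value 18): max_ending_here = 21, max_so_far = 21
Position 4 (value -9): max_ending_here = 12, max_so_far = 21
Position 5 (value 11): max_ending_here = 23, max_so_far = 23
Position 6 (value 20): max_ending_here = 43, max_so_far = 43
Position 7 (value 11): max_ending_here = 54, max_so_far = 54
Position 8 (value 11): max_ending_here = 65, max_so_far = 65
Position 9 (value 13): max_ending_here = 78, max_so_far = 78

Maximum subarray: [3, 18, -9, 11, 20, 11, 11, 13]
Maximum sum: 78

The maximum subarray is [3, 18, -9, 11, 20, 11, 11, 13] with sum 78. This subarray runs from index 2 to index 9.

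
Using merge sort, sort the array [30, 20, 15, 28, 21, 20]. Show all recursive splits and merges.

Merge sort trace:

Split: [30, 20, 15, 28, 21, 20] -> [30, 20, 15] and [28, 21, 20]
  Split: [30, 20, 15] -> [30] and [20, 15]
    Split: [20, 15] -> [20] and [15]
    Merge: [20] + [15] -> [15, 20]
  Merge: [30] + [15, 20] -> [15, 20, 30]
  Split: [28, 21, 20] -> [28] and [21, 20]
    Split: [21, 20] -> [21] and [20]
    Merge: [21] + [20] -> [20, 21]
  Merge: [28] + [20, 21] -> [20, 21, 28]
Merge: [15, 20, 30] + [20, 21, 28] -> [15, 20, 20, 21, 28, 30]

Final sorted array: [15, 20, 20, 21, 28, 30]

The merge sort proceeds by recursively splitting the array and merging sorted halves.
After all merges, the sorted array is [15, 20, 20, 21, 28, 30].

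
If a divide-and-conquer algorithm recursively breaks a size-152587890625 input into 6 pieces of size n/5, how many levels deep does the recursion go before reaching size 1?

For divide and conquer with division factor 5:

Problem sizes at each level:
Level 0: 152587890625
Level 1: 30517578125
Level 2: 6103515625
Level 3: 1220703125
Level 4: 244140625
Level 5: 48828125
Level 6: 9765625
Level 7: 1953125
Level 8: 390625
Level 9: 78125
Level 10: 15625
Level 11: 3125
Level 12: 625
Level 13: 125
Level 14: 25
Level 15: 5
Level 16: 1

The root is level 0 and the size-1 base case is level 16 (the tree spans levels 0 through 16, i.e. 17 levels counting the root), so the depth is the number of divisions: log_5(152587890625) = 16

The recursion tree depth is log_5(152587890625) = 16. At each level, the problem size is divided by 5, so it takes 16 divisions to reduce to a base case of size 1. The algorithm makes 6 recursive calls at each level.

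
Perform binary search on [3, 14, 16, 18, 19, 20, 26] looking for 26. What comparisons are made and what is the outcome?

Binary search for 26 in [3, 14, 16, 18, 19, 20, 26]:

lo=0, hi=6, mid=3, arr[mid]=18 -> 18 < 26, search right half
lo=4, hi=6, mid=5, arr[mid]=20 -> 20 < 26, search right half
lo=6, hi=6, mid=6, arr[mid]=26 -> Found target at index 6!

Binary search finds 26 at index 6 after 3 comparisons. The search repeatedly halves the search space by comparing with the middle element.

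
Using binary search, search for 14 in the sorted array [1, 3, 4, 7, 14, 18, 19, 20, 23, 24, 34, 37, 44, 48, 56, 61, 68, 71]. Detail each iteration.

Binary search for 14 in [1, 3, 4, 7, 14, 18, 19, 20, 23, 24, 34, 37, 44, 48, 56, 61, 68, 71]:

lo=0, hi=17, mid=8, arr[mid]=23 -> 23 > 14, search left half
lo=0, hi=7, mid=3, arr[mid]=7 -> 7 < 14, search right half
lo=4, hi=7, mid=5, arr[mid]=18 -> 18 > 14, search left half
lo=4, hi=4, mid=4, arr[mid]=14 -> Found target at index 4!

Binary search finds 14 at index 4 after 4 comparisons. The search repeatedly halves the search space by comparing with the middle element.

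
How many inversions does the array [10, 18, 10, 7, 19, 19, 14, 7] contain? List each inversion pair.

Finding inversions in [10, 18, 10, 7, 19, 19, 14, 7]:

(0, 3): arr[0]=10 > arr[3]=7
(0, 7): arr[0]=10 > arr[7]=7
(1, 2): arr[1]=18 > arr[2]=10
(1, 3): arr[1]=18 > arr[3]=7
(1, 6): arr[1]=18 > arr[6]=14
(1, 7): arr[1]=18 > arr[7]=7
(2, 3): arr[2]=10 > arr[3]=7
(2, 7): arr[2]=10 > arr[7]=7
(4, 6): arr[4]=19 > arr[6]=14
(4, 7): arr[4]=19 > arr[7]=7
(5, 6): arr[5]=19 > arr[6]=14
(5, 7): arr[5]=19 > arr[7]=7
(6, 7): arr[6]=14 > arr[7]=7

Total inversions: 13

The array has 13 inversion(s): (0,3), (0,7), (1,2), (1,3), (1,6), (1,7), (2,3), (2,7), (4,6), (4,7), (5,6), (5,7), (6,7). Each pair (i,j) satisfies i < j and arr[i] > arr[j].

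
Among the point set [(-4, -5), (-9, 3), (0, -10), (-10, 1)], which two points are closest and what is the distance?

Computing all pairwise distances among 4 points:

d((-4, -5), (-9, 3)) = 9.434
d((-4, -5), (0, -10)) = 6.4031
d((-4, -5), (-10, 1)) = 8.4853
d((-9, 3), (0, -10)) = 15.8114
d((-9, 3), (-10, 1)) = 2.2361 <-- minimum
d((0, -10), (-10, 1)) = 14.8661

Closest pair: (-9, 3) and (-10, 1) with distance 2.2361

The closest pair is (-9, 3) and (-10, 1) with Euclidean distance 2.2361. For 4 points, brute-force pairwise comparison is shown above. For large n, the divide-and-conquer algorithm (sort by x, recurse on halves, check the dividing strip) achieves O(n log n).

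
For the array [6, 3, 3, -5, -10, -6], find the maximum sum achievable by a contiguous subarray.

Using Kadane's algorithm on [6, 3, 3, -5, -10, -6]:

Scanning through the array:
Position 1 (value 3): max_ending_here = 9, max_so_far = 9
Position 2 (value 3): max_ending_here = 12, max_so_far = 12
Position 3 (value -5): max_ending_here = 7, max_so_far = 12
Position 4 (value -10): max_ending_here = -3, max_so_far = 12
Position 5 (value -6): max_ending_here = -6, max_so_far = 12

Maximum subarray: [6, 3, 3]
Maximum sum: 12

The maximum subarray is [6, 3, 3] with sum 12. This subarray runs from index 0 to index 2.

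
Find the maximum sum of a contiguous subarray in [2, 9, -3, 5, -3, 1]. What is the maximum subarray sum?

Using Kadane's algorithm on [2, 9, -3, 5, -3, 1]:

Scanning through the array:
Position 1 (value 9): max_ending_here = 11, max_so_far = 11
Position 2 (value -3): max_ending_here = 8, max_so_far = 11
Position 3 (value 5): max_ending_here = 13, max_so_far = 13
Position 4 (value -3): max_ending_here = 10, max_so_far = 13
Position 5 (value 1): max_ending_here = 11, max_so_far = 13

Maximum subarray: [2, 9, -3, 5]
Maximum sum: 13

The maximum subarray is [2, 9, -3, 5] with sum 13. This subarray runs from index 0 to index 3.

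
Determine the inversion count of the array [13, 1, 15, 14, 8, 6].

Finding inversions in [13, 1, 15, 14, 8, 6]:

(0, 1): arr[0]=13 > arr[1]=1
(0, 4): arr[0]=13 > arr[4]=8
(0, 5): arr[0]=13 > arr[5]=6
(2, 3): arr[2]=15 > arr[3]=14
(2, 4): arr[2]=15 > arr[4]=8
(2, 5): arr[2]=15 > arr[5]=6
(3, 4): arr[3]=14 > arr[4]=8
(3, 5): arr[3]=14 > arr[5]=6
(4, 5): arr[4]=8 > arr[5]=6

Total inversions: 9

The array has 9 inversion(s): (0,1), (0,4), (0,5), (2,3), (2,4), (2,5), (3,4), (3,5), (4,5). Each pair (i,j) satisfies i < j and arr[i] > arr[j].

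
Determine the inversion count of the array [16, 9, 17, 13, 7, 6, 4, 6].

Finding inversions in [16, 9, 17, 13, 7, 6, 4, 6]:

(0, 1): arr[0]=16 > arr[1]=9
(0, 3): arr[0]=16 > arr[3]=13
(0, 4): arr[0]=16 > arr[4]=7
(0, 5): arr[0]=16 > arr[5]=6
(0, 6): arr[0]=16 > arr[6]=4
(0, 7): arr[0]=16 > arr[7]=6
(1, 4): arr[1]=9 > arr[4]=7
(1, 5): arr[1]=9 > arr[5]=6
(1, 6): arr[1]=9 > arr[6]=4
(1, 7): arr[1]=9 > arr[7]=6
(2, 3): arr[2]=17 > arr[3]=13
(2, 4): arr[2]=17 > arr[4]=7
(2, 5): arr[2]=17 > arr[5]=6
(2, 6): arr[2]=17 > arr[6]=4
(2, 7): arr[2]=17 > arr[7]=6
(3, 4): arr[3]=13 > arr[4]=7
(3, 5): arr[3]=13 > arr[5]=6
(3, 6): arr[3]=13 > arr[6]=4
(3, 7): arr[3]=13 > arr[7]=6
(4, 5): arr[4]=7 > arr[5]=6
(4, 6): arr[4]=7 > arr[6]=4
(4, 7): arr[4]=7 > arr[7]=6
(5, 6): arr[5]=6 > arr[6]=4

Total inversions: 23

The array has 23 inversion(s): (0,1), (0,3), (0,4), (0,5), (0,6), (0,7), (1,4), (1,5), (1,6), (1,7), (2,3), (2,4), (2,5), (2,6), (2,7), (3,4), (3,5), (3,6), (3,7), (4,5), (4,6), (4,7), (5,6). Each pair (i,j) satisfies i < j and arr[i] > arr[j].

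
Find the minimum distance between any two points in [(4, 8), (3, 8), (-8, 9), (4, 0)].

Computing all pairwise distances among 4 points:

d((4, 8), (3, 8)) = 1.0 <-- minimum
d((4, 8), (-8, 9)) = 12.0416
d((4, 8), (4, 0)) = 8.0
d((3, 8), (-8, 9)) = 11.0454
d((3, 8), (4, 0)) = 8.0623
d((-8, 9), (4, 0)) = 15.0

Closest pair: (4, 8) and (3, 8) with distance 1.0

The closest pair is (4, 8) and (3, 8) with Euclidean distance 1.0. For 4 points, brute-force pairwise comparison is shown above. For large n, the divide-and-conquer algorithm (sort by x, recurse on halves, check the dividing strip) achieves O(n log n).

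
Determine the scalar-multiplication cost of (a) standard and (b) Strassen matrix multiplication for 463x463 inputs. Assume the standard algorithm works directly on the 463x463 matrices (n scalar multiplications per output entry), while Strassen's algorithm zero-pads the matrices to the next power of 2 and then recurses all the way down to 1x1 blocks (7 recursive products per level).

Matrix multiplication for 463x463 matrices:

Strassen's algorithm requires power-of-2 dimensions. Pad 463x463 to 512x512 (next power of 2).

Standard algorithm: 463^3 = 99252847 multiplications
Strassen's algorithm: 7^(log2(512)) = 7^9 = 40353607 multiplications
Savings: 99252847 - 40353607 = 58899240 multiplications

Standard: 99252847 multiplications (463^3). Strassen: 40353607 multiplications (7^9, after padding to 512x512). Strassen reduces 8 recursive multiplications to 7 at each level.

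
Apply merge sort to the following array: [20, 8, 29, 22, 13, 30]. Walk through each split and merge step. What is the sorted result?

Merge sort trace:

Split: [20, 8, 29, 22, 13, 30] -> [20, 8, 29] and [22, 13, 30]
  Split: [20, 8, 29] -> [20] and [8, 29]
    Split: [8, 29] -> [8] and [29]
    Merge: [8] + [29] -> [8, 29]
  Merge: [20] + [8, 29] -> [8, 20, 29]
  Split: [22, 13, 30] -> [22] and [13, 30]
    Split: [13, 30] -> [13] and [30]
    Merge: [13] + [30] -> [13, 30]
  Merge: [22] + [13, 30] -> [13, 22, 30]
Merge: [8, 20, 29] + [13, 22, 30] -> [8, 13, 20, 22, 29, 30]

Final sorted array: [8, 13, 20, 22, 29, 30]

The merge sort proceeds by recursively splitting the array and merging sorted halves.
After all merges, the sorted array is [8, 13, 20, 22, 29, 30].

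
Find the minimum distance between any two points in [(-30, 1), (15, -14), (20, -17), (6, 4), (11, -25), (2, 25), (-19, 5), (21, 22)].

Computing all pairwise distances among 8 points:

d((-30, 1), (15, -14)) = 47.4342
d((-30, 1), (20, -17)) = 53.1413
d((-30, 1), (6, 4)) = 36.1248
d((-30, 1), (11, -25)) = 48.5489
d((-30, 1), (2, 25)) = 40.0
d((-30, 1), (-19, 5)) = 11.7047
d((-30, 1), (21, 22)) = 55.1543
d((15, -14), (20, -17)) = 5.831 <-- minimum
d((15, -14), (6, 4)) = 20.1246
d((15, -14), (11, -25)) = 11.7047
d((15, -14), (2, 25)) = 41.1096
d((15, -14), (-19, 5)) = 38.9487
d((15, -14), (21, 22)) = 36.4966
d((20, -17), (6, 4)) = 25.2389
d((20, -17), (11, -25)) = 12.0416
d((20, -17), (2, 25)) = 45.6946
d((20, -17), (-19, 5)) = 44.7772
d((20, -17), (21, 22)) = 39.0128
d((6, 4), (11, -25)) = 29.4279
d((6, 4), (2, 25)) = 21.3776
d((6, 4), (-19, 5)) = 25.02
d((6, 4), (21, 22)) = 23.4307
d((11, -25), (2, 25)) = 50.8035
d((11, -25), (-19, 5)) = 42.4264
d((11, -25), (21, 22)) = 48.0521
d((2, 25), (-19, 5)) = 29.0
d((2, 25), (21, 22)) = 19.2354
d((-19, 5), (21, 22)) = 43.4626

Closest pair: (15, -14) and (20, -17) with distance 5.831

The closest pair is (15, -14) and (20, -17) with Euclidean distance 5.831. For 8 points, brute-force pairwise comparison is shown above. For large n, the divide-and-conquer algorithm (sort by x, recurse on halves, check the dividing strip) achieves O(n log n).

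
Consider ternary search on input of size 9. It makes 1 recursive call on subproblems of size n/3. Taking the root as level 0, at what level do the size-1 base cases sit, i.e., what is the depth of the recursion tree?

For divide and conquer with division factor 3:

Problem sizes at each level:
Level 0: 9
Level 1: 3
Level 2: 1

The root is level 0 and the size-1 base case is level 2 (the tree spans levels 0 through 2, i.e. 3 levels counting the root), so the depth is the number of divisions: log_3(9) = 2

The recursion tree depth is log_3(9) = 2. At each level, the problem size is divided by 3, so it takes 2 divisions to reduce to a base case of size 1. The algorithm makes 1 recursive call at each level.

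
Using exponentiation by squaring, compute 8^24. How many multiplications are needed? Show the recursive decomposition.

Computing 8^24 by squaring (build up from 8^1; each line after the first costs one multiplication):

8^1 = 8
8^2 = (8^1)^2 = 8^2 = 64
8^3 = 8 * 8^2 = 8 * 64 = 512
8^6 = (8^3)^2 = 512^2 = 262144
8^12 = (8^6)^2 = 262144^2 = 68719476736
8^24 = (8^12)^2 = 68719476736^2 = 4722366482869645213696

Result: 4722366482869645213696
Multiplications needed: 5 (5 lines after 8^1)

8^24 = 4722366482869645213696. Using exponentiation by squaring, this requires 5 multiplications. The key idea: if the exponent is even, square the half-power; if odd, multiply by the base once.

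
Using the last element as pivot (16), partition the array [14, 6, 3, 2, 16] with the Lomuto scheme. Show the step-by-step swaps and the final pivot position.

Lomuto partition with pivot = 16:

Initial array: [14, 6, 3, 2, 16]

arr[0]=14 <= 16: swap with position 0, array becomes [14, 6, 3, 2, 16]
arr[1]=6 <= 16: swap with position 1, array becomes [14, 6, 3, 2, 16]
arr[2]=3 <= 16: swap with position 2, array becomes [14, 6, 3, 2, 16]
arr[3]=2 <= 16: swap with position 3, array becomes [14, 6, 3, 2, 16]

Place pivot at position 4: [14, 6, 3, 2, 16]
Pivot position: 4

After partitioning with pivot 16, the array becomes [14, 6, 3, 2, 16]. The pivot is placed at index 4. All elements to the left of the pivot are <= 16, and all elements to the right are > 16.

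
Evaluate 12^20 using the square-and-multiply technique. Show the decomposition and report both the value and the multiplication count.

Computing 12^20 by squaring (build up from 12^1; each line after the first costs one multiplication):

12^1 = 12
12^2 = (12^1)^2 = 12^2 = 144
12^4 = (12^2)^2 = 144^2 = 20736
12^5 = 12 * 12^4 = 12 * 20736 = 248832
12^10 = (12^5)^2 = 248832^2 = 61917364224
12^20 = (12^10)^2 = 61917364224^2 = 3833759992447475122176

Result: 3833759992447475122176
Multiplications needed: 5 (5 lines after 12^1)

12^20 = 3833759992447475122176. Using exponentiation by squaring, this requires 5 multiplications. The key idea: if the exponent is even, square the half-power; if odd, multiply by the base once.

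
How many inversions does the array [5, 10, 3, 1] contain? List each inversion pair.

Finding inversions in [5, 10, 3, 1]:

(0, 2): arr[0]=5 > arr[2]=3
(0, 3): arr[0]=5 > arr[3]=1
(1, 2): arr[1]=10 > arr[2]=3
(1, 3): arr[1]=10 > arr[3]=1
(2, 3): arr[2]=3 > arr[3]=1

Total inversions: 5

The array has 5 inversion(s): (0,2), (0,3), (1,2), (1,3), (2,3). Each pair (i,j) satisfies i < j and arr[i] > arr[j].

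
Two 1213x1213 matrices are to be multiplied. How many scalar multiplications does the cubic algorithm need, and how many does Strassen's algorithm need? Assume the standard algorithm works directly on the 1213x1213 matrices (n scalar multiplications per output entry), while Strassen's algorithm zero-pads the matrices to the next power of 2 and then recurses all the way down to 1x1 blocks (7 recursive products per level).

Matrix multiplication for 1213x1213 matrices:

Strassen's algorithm requires power-of-2 dimensions. Pad 1213x1213 to 2048x2048 (next power of 2).

Standard algorithm: 1213^3 = 1784770597 multiplications
Strassen's algorithm: 7^(log2(2048)) = 7^11 = 1977326743 multiplications
Difference: 1784770597 - 1977326743 = -192556146 (Strassen uses MORE here due to padding overhead — for small or just-over-power-of-2 n, padding can outweigh the per-level savings)

Standard: 1784770597 multiplications (1213^3). Strassen: 1977326743 multiplications (7^11, after padding to 2048x2048). Strassen reduces 8 recursive multiplications to 7 at each level.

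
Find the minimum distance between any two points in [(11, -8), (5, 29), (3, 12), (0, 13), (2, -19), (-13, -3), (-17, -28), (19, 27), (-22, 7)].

Computing all pairwise distances among 9 points:

d((11, -8), (5, 29)) = 37.4833
d((11, -8), (3, 12)) = 21.5407
d((11, -8), (0, 13)) = 23.7065
d((11, -8), (2, -19)) = 14.2127
d((11, -8), (-13, -3)) = 24.5153
d((11, -8), (-17, -28)) = 34.4093
d((11, -8), (19, 27)) = 35.9026
d((11, -8), (-22, 7)) = 36.2491
d((5, 29), (3, 12)) = 17.1172
d((5, 29), (0, 13)) = 16.7631
d((5, 29), (2, -19)) = 48.0937
d((5, 29), (-13, -3)) = 36.7151
d((5, 29), (-17, -28)) = 61.0983
d((5, 29), (19, 27)) = 14.1421
d((5, 29), (-22, 7)) = 34.8281
d((3, 12), (0, 13)) = 3.1623 <-- minimum
d((3, 12), (2, -19)) = 31.0161
d((3, 12), (-13, -3)) = 21.9317
d((3, 12), (-17, -28)) = 44.7214
d((3, 12), (19, 27)) = 21.9317
d((3, 12), (-22, 7)) = 25.4951
d((0, 13), (2, -19)) = 32.0624
d((0, 13), (-13, -3)) = 20.6155
d((0, 13), (-17, -28)) = 44.3847
d((0, 13), (19, 27)) = 23.6008
d((0, 13), (-22, 7)) = 22.8035
d((2, -19), (-13, -3)) = 21.9317
d((2, -19), (-17, -28)) = 21.0238
d((2, -19), (19, 27)) = 49.0408
d((2, -19), (-22, 7)) = 35.3836
d((-13, -3), (-17, -28)) = 25.318
d((-13, -3), (19, 27)) = 43.8634
d((-13, -3), (-22, 7)) = 13.4536
d((-17, -28), (19, 27)) = 65.7343
d((-17, -28), (-22, 7)) = 35.3553
d((19, 27), (-22, 7)) = 45.618

Closest pair: (3, 12) and (0, 13) with distance 3.1623

The closest pair is (3, 12) and (0, 13) with Euclidean distance 3.1623. For 9 points, brute-force pairwise comparison is shown above. For large n, the divide-and-conquer algorithm (sort by x, recurse on halves, check the dividing strip) achieves O(n log n).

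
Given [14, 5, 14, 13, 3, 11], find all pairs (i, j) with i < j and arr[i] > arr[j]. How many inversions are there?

Finding inversions in [14, 5, 14, 13, 3, 11]:

(0, 1): arr[0]=14 > arr[1]=5
(0, 3): arr[0]=14 > arr[3]=13
(0, 4): arr[0]=14 > arr[4]=3
(0, 5): arr[0]=14 > arr[5]=11
(1, 4): arr[1]=5 > arr[4]=3
(2, 3): arr[2]=14 > arr[3]=13
(2, 4): arr[2]=14 > arr[4]=3
(2, 5): arr[2]=14 > arr[5]=11
(3, 4): arr[3]=13 > arr[4]=3
(3, 5): arr[3]=13 > arr[5]=11

Total inversions: 10

The array has 10 inversion(s): (0,1), (0,3), (0,4), (0,5), (1,4), (2,3), (2,4), (2,5), (3,4), (3,5). Each pair (i,j) satisfies i < j and arr[i] > arr[j].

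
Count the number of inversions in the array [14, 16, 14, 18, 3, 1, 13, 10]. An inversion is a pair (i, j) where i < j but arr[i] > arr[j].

Finding inversions in [14, 16, 14, 18, 3, 1, 13, 10]:

(0, 4): arr[0]=14 > arr[4]=3
(0, 5): arr[0]=14 > arr[5]=1
(0, 6): arr[0]=14 > arr[6]=13
(0, 7): arr[0]=14 > arr[7]=10
(1, 2): arr[1]=16 > arr[2]=14
(1, 4): arr[1]=16 > arr[4]=3
(1, 5): arr[1]=16 > arr[5]=1
(1, 6): arr[1]=16 > arr[6]=13
(1, 7): arr[1]=16 > arr[7]=10
(2, 4): arr[2]=14 > arr[4]=3
(2, 5): arr[2]=14 > arr[5]=1
(2, 6): arr[2]=14 > arr[6]=13
(2, 7): arr[2]=14 > arr[7]=10
(3, 4): arr[3]=18 > arr[4]=3
(3, 5): arr[3]=18 > arr[5]=1
(3, 6): arr[3]=18 > arr[6]=13
(3, 7): arr[3]=18 > arr[7]=10
(4, 5): arr[4]=3 > arr[5]=1
(6, 7): arr[6]=13 > arr[7]=10

Total inversions: 19

The array has 19 inversion(s): (0,4), (0,5), (0,6), (0,7), (1,2), (1,4), (1,5), (1,6), (1,7), (2,4), (2,5), (2,6), (2,7), (3,4), (3,5), (3,6), (3,7), (4,5), (6,7). Each pair (i,j) satisfies i < j and arr[i] > arr[j].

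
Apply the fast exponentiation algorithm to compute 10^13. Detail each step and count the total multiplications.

Computing 10^13 by squaring (build up from 10^1; each line after the first costs one multiplication):

10^1 = 10
10^2 = (10^1)^2 = 10^2 = 100
10^3 = 10 * 10^2 = 10 * 100 = 1000
10^6 = (10^3)^2 = 1000^2 = 1000000
10^12 = (10^6)^2 = 1000000^2 = 1000000000000
10^13 = 10 * 10^12 = 10 * 1000000000000 = 10000000000000

Result: 10000000000000
Multiplications needed: 5 (5 lines after 10^1)

10^13 = 10000000000000. Using exponentiation by squaring, this requires 5 multiplications. The key idea: if the exponent is even, square the half-power; if odd, multiply by the base once.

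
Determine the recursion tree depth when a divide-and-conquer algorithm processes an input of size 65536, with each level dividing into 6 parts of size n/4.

For divide and conquer with division factor 4:

Problem sizes at each level:
Level 0: 65536
Level 1: 16384
Level 2: 4096
Level 3: 1024
Level 4: 256
Level 5: 64
Level 6: 16
Level 7: 4
Level 8: 1

The root is level 0 and the size-1 base case is level 8 (the tree spans levels 0 through 8, i.e. 9 levels counting the root), so the depth is the number of divisions: log_4(65536) = 8

The recursion tree depth is log_4(65536) = 8. At each level, the problem size is divided by 4, so it takes 8 divisions to reduce to a base case of size 1. The algorithm makes 6 recursive calls at each level.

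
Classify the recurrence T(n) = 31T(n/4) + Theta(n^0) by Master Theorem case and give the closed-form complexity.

Master Theorem for T(n) = 31T(n/4) + O(n^0):

a = 31, b = 4, c = 0
log_b(a) = log_4(31) = 2.4771

Case 1: c = 0 < log_4(31) = 2.4771
T(n) = O(n^(log_4 31))

For T(n) = 31T(n/4) + O(n^0): log_4(31) = 2.4771. This is Case 1 of the Master Theorem (c < log_b(a), work dominated by leaves), giving O(n^(log_4 31)).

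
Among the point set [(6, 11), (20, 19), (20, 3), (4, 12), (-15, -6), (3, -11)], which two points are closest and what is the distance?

Computing all pairwise distances among 6 points:

d((6, 11), (20, 19)) = 16.1245
d((6, 11), (20, 3)) = 16.1245
d((6, 11), (4, 12)) = 2.2361 <-- minimum
d((6, 11), (-15, -6)) = 27.0185
d((6, 11), (3, -11)) = 22.2036
d((20, 19), (20, 3)) = 16.0
d((20, 19), (4, 12)) = 17.4642
d((20, 19), (-15, -6)) = 43.0116
d((20, 19), (3, -11)) = 34.4819
d((20, 3), (4, 12)) = 18.3576
d((20, 3), (-15, -6)) = 36.1386
d((20, 3), (3, -11)) = 22.0227
d((4, 12), (-15, -6)) = 26.1725
d((4, 12), (3, -11)) = 23.0217
d((-15, -6), (3, -11)) = 18.6815

Closest pair: (6, 11) and (4, 12) with distance 2.2361

The closest pair is (6, 11) and (4, 12) with Euclidean distance 2.2361. For 6 points, brute-force pairwise comparison is shown above. For large n, the divide-and-conquer algorithm (sort by x, recurse on halves, check the dividing strip) achieves O(n log n).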